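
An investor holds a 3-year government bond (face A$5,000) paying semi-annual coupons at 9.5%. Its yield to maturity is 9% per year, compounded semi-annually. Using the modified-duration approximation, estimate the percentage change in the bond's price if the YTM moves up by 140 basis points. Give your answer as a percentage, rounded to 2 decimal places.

-3.59%

Periodic yield y = 0.045. Modified duration first:
  t   CF        PV=CF/(1+0.045)^t    t·PV
  1       237.50       227.2727       227.2727
  2       237.50       217.4859       434.9717
  3       237.50       208.1204       624.3613
  4       237.50       199.1583       796.6333
  5       237.50       190.5821       952.9106
  6     5,237.50     4,021.8539    24,131.1236
  Σ                  5,064.4734    27,167.2733
P = 5,064.4734; D_Mac = 5.36428 half-year periods = 2.68214 yrs; D_mod = 2.68214/(1+0.045) = 2.56664 yrs.
ΔP/P ≈ -D_mod · Δy = -2.56664 × (+0.014) = -0.035933 = -3.5933%.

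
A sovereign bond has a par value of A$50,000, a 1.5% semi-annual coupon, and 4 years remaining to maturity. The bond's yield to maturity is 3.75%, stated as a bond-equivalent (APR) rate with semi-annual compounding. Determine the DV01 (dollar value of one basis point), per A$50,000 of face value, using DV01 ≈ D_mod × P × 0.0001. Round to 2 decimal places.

Periodic yield y = 0.01875.
  t   CF        PV=CF/(1+0.01875)^t    t·PV
  1       375.00       368.0982       368.0982
  2       375.00       361.3233       722.6467
  3       375.00       354.6732     1,064.0197
  4       375.00       348.1455     1,392.5820
  5       375.00       341.7379     1,708.6895
  6       375.00       335.4483     2,012.6895
  7       375.00       329.2744     2,304.9205
  8    50,375.00    43,418.4270   347,347.4158
  Σ                 45,857.1277   356,921.0619
P = 45,857.1277; D_Mac = 7.78333 half-year periods = 3.89166 yrs; D_mod = 3.82004 yrs.
DV01 ≈ 3.82004 × 45,857.1277 × 0.0001 = 17.517598.

A$17.52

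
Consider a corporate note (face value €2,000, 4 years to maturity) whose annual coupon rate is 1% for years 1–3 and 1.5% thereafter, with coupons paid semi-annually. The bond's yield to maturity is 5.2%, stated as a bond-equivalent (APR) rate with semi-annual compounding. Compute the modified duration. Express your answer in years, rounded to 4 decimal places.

Periodic yield y = 0.026. First find Macaulay duration:
  t   CF        PV=CF/(1+0.026)^t    t·PV
  1        10.00         9.7466         9.7466
  2        10.00         9.4996        18.9992
  3        10.00         9.2589        27.7766
  4        10.00         9.0242        36.0970
  5        10.00         8.7956        43.9778
  6        10.00         8.5727        51.4360
  7        15.00        12.5331        87.7319
  8     2,015.00     1,640.9531    13,127.6247
  Σ                  1,708.3837    13,403.3897
P = 1,708.3837; Macaulay duration = 13,403.3897 / 1,708.3837 = 7.84566 half-year periods = 3.92283 years.
Modified duration = D_Mac / (1 + y) = 3.92283 / 1.026 = 3.82342 years.

3.8234 years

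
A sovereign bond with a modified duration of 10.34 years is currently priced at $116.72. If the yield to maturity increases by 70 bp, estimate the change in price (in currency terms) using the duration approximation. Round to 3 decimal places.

Duration approximation: ΔP/P ≈ -D_mod · Δy = -10.34 × (+0.007) = -0.072380.
ΔP ≈ 116.72 × (-0.072380) = -8.4481936.

-$8.448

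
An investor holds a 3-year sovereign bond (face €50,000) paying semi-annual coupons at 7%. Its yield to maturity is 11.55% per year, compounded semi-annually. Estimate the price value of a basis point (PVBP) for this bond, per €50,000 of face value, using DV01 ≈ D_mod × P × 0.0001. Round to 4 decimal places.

€11.4922

Periodic yield y = 0.05775.
  t   CF        PV=CF/(1+0.05775)^t    t·PV
  1     1,750.00     1,654.4552     1,654.4552
  2     1,750.00     1,564.1269     3,128.2538
  3     1,750.00     1,478.7302     4,436.1906
  4     1,750.00     1,397.9959     5,591.9838
  5     1,750.00     1,321.6695     6,608.3477
  6    51,750.00    36,949.8049   221,698.8297
  Σ                 44,366.7827   243,118.0607
P = 44,366.7827; D_Mac = 5.47973 half-year periods = 2.73987 yrs; D_mod = 2.59028 yrs.
DV01 ≈ 2.59028 × 44,366.7827 × 0.0001 = 11.492227.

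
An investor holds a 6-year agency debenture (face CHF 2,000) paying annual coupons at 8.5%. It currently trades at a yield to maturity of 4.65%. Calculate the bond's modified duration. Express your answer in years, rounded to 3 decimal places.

Periodic yield y = 0.0465. First find Macaulay duration:
  t   CF        PV=CF/(1+0.0465)^t    t·PV
  1       170.00       162.4462       162.4462
  2       170.00       155.2281       310.4563
  3       170.00       148.3308       444.9923
  4       170.00       141.7399       566.9594
  5       170.00       135.4418       677.2091
  6     2,170.00     1,652.0544     9,912.3263
  Σ                  2,395.2412    12,074.3896
P = 2,395.2412; Macaulay duration = 12,074.3896 / 2,395.2412 = 5.04099 years.
Modified duration = D_Mac / (1 + y) = 5.04099 / 1.0465 = 4.81700 years.

4.817 years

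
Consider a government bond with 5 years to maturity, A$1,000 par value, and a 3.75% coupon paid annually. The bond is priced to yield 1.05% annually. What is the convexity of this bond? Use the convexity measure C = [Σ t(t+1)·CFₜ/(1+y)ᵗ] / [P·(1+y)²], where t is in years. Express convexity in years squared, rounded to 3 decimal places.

With y = 0.0105:
  t   CF        PV=CF/(1+0.0105)^t    t·PV        t(t+1)·PV
  1        37.50        37.1103        37.1103          74.2207
  2        37.50        36.7247        73.4495         220.3484
  3        37.50        36.3431       109.0294         436.1175
  4        37.50        35.9655       143.8620         719.3098
  5     1,037.50       984.7058     4,923.5292      29,541.1754
  Σ                  1,130.8495     5,286.9804      30,991.1718
P = 1,130.8495.
Convexity = Σ t(t+1)·PV / [P·(1+y)²] = 30,991.1718 / (1,130.8495 × 1.021110) = 26.83864.

26.839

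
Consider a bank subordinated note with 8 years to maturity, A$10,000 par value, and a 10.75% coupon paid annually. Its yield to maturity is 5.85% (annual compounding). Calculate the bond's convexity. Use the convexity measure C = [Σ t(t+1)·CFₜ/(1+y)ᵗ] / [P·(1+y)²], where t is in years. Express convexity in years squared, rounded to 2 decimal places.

With y = 0.0585:
  t   CF        PV=CF/(1+0.0585)^t    t·PV        t(t+1)·PV
  1     1,075.00     1,015.5881     1,015.5881       2,031.1762
  2     1,075.00       959.4597     1,918.9194       5,756.7582
  3     1,075.00       906.4334     2,719.3001      10,877.2002
  4     1,075.00       856.3376     3,425.3504      17,126.7521
  5     1,075.00       809.0105     4,045.0524      24,270.3147
  6     1,075.00       764.2990     4,585.7940      32,100.5579
  7     1,075.00       722.0586     5,054.4100      40,435.2800
  8    11,075.00     7,027.7586    56,222.0689     505,998.6201
  Σ                 13,060.9454    78,986.4833     638,596.6594
P = 13,060.9454.
Convexity = Σ t(t+1)·PV / [P·(1+y)²] = 638,596.6594 / (13,060.9454 × 1.120422) = 43.63855.

43.64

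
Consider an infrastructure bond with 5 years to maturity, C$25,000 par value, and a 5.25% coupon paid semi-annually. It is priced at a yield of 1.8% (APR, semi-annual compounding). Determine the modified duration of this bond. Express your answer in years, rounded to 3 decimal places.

Periodic yield y = 0.009. First find Macaulay duration:
  t   CF        PV=CF/(1+0.009)^t    t·PV
  1       656.25       650.3964       650.3964
  2       656.25       644.5951     1,289.1902
  3       656.25       638.8455     1,916.5364
  4       656.25       633.1471     2,532.5886
  5       656.25       627.4996     3,137.4982
  6       656.25       621.9025     3,731.4151
  7       656.25       616.3553     4,314.4873
  8       656.25       610.8576     4,886.8609
  9       656.25       605.4089     5,448.6803
  10   25,656.25    23,457.4887   234,574.8873
  Σ                 29,106.4969   262,482.5408
P = 29,106.4969; Macaulay duration = 262,482.5408 / 29,106.4969 = 9.01801 half-year periods = 4.50900 years.
Modified duration = D_Mac / (1 + y) = 4.50900 / 1.009 = 4.46878 years.

4.469 years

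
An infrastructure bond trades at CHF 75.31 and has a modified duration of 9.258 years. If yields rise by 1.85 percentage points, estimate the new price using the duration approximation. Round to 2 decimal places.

CHF 62.41

Duration approximation: ΔP/P ≈ -D_mod · Δy = -9.258 × (+0.0185) = -0.171273.
New price ≈ 75.31 × (1 - 0.171273) = 62.41143037.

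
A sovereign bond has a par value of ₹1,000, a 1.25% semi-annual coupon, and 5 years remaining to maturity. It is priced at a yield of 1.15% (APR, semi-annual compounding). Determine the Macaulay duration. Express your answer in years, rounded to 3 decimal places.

Periodic yield y = 0.00575. Discount each cash flow and weight by its period:
  t   CF        PV=CF/(1+0.00575)^t    t·PV
  1         6.25         6.2143         6.2143
  2         6.25         6.1787        12.3575
  3         6.25         6.1434        18.4302
  4         6.25         6.1083        24.4332
  5         6.25         6.0734        30.3669
  6         6.25         6.0386        36.2319
  7         6.25         6.0041        42.0289
  8         6.25         5.9698        47.7584
  9         6.25         5.9357        53.4210
  10    1,006.25       950.1791     9,501.7912
  Σ                  1,004.8454     9,773.0334
Price P = Σ PV = 1,004.8454.
Macaulay duration = Σ(t·PV) / P = 9,773.0334 / 1,004.8454 = 9.72591 half-year periods.
In years: 9.72591 / 2 = 4.86295 years.

4.863 years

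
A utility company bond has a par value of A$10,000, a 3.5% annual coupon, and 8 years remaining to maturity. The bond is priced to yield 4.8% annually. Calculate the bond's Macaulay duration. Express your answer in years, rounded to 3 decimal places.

7.067 years

Periodic yield y = 0.048. Discount each cash flow and weight by its year:
  t   CF        PV=CF/(1+0.048)^t    t·PV
  1       350.00       333.9695       333.9695
  2       350.00       318.6732       637.3463
  3       350.00       304.0774       912.2323
  4       350.00       290.1502     1,160.6009
  5       350.00       276.8609     1,384.3045
  6       350.00       264.1803     1,585.0815
  7       350.00       252.0804     1,764.5627
  8    10,350.00     7,112.9554    56,903.6436
  Σ                  9,152.9473    64,681.7414
Price P = Σ PV = 9,152.9473.
Macaulay duration = Σ(t·PV) / P = 64,681.7414 / 9,152.9473 = 7.06677 years.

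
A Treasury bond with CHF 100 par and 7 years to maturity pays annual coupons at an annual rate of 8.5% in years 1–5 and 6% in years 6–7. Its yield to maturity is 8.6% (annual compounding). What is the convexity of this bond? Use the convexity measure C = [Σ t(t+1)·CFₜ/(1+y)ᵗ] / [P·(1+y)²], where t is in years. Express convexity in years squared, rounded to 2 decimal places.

With y = 0.086:
  t   CF        PV=CF/(1+0.086)^t    t·PV        t(t+1)·PV
  1         8.50         7.8269         7.8269          15.6538
  2         8.50         7.2071        14.4142          43.2425
  3         8.50         6.6364        19.9091          79.6362
  4         8.50         6.1108        24.4433         122.2164
  5         8.50         5.6269        28.1345         168.8072
  6         6.00         3.6574        21.9444         153.6107
  7       106.00        59.4973       416.4809       3,331.8475
  Σ                     96.5627       533.1533       3,915.0144
P = 96.5627.
Convexity = Σ t(t+1)·PV / [P·(1+y)²] = 3,915.0144 / (96.5627 × 1.179396) = 34.37670.

34.38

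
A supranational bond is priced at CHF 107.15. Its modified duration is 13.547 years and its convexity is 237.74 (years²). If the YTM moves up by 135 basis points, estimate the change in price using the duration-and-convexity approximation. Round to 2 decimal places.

Duration effect: -D_mod·Δy = -13.547 × (+0.0135) = -0.1828845
Convexity effect: ½·C·(Δy)² = 0.5 × 237.74 × (0.0135)² = +0.0216640575
ΔP/P ≈ -0.1828845 + 0.0216640575 = -0.1612204425
ΔP ≈ 107.15 × (-0.1612204425) = -17.274770413875.

-CHF 17.27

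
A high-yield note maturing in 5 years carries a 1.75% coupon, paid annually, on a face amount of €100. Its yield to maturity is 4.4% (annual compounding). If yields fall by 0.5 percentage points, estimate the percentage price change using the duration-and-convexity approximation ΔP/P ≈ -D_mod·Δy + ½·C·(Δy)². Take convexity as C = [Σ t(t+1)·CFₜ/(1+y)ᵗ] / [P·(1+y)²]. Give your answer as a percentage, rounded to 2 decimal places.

+2.34%

With y = 0.044:
  t   CF        PV=CF/(1+0.044)^t    t·PV        t(t+1)·PV
  1         1.75         1.6762         1.6762           3.3525
  2         1.75         1.6056         3.2112           9.6336
  3         1.75         1.5379         4.6138          18.4552
  4         1.75         1.4731         5.8925          29.4623
  5       101.75        82.0412       410.2059       2,461.2355
  Σ                     88.3341       425.5996       2,522.1391
P = 88.3341; D_Mac = 4.81807 yrs; D_mod = 4.61501 yrs; C = 26.19629.
Duration effect: -4.61501 × (-0.005) = +0.023075
Convexity effect: 0.5 × 26.19629 × (-0.005)² = +0.0003275
ΔP/P ≈ +0.023075 + 0.0003275 = +0.023402 = +2.3402%.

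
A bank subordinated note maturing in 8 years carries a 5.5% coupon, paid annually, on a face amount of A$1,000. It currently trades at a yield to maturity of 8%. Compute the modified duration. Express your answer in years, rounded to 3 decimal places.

Periodic yield y = 0.08. First find Macaulay duration:
  t   CF        PV=CF/(1+0.08)^t    t·PV
  1        55.00        50.9259        50.9259
  2        55.00        47.1536        94.3073
  3        55.00        43.6608       130.9823
  4        55.00        40.4266       161.7066
  5        55.00        37.4321       187.1604
  6        55.00        34.6593       207.9560
  7        55.00        32.0920       224.6438
  8     1,055.00       569.9837     4,559.8694
  Σ                    856.3340     5,617.5516
P = 856.3340; Macaulay duration = 5,617.5516 / 856.3340 = 6.56000 years.
Modified duration = D_Mac / (1 + y) = 6.56000 / 1.08 = 6.07407 years.

6.074 years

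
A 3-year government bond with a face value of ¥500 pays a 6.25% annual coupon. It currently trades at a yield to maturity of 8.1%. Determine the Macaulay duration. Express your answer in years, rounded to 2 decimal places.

2.82 years

Periodic yield y = 0.081. Discount each cash flow and weight by its year:
  t   CF        PV=CF/(1+0.081)^t    t·PV
  1        31.25        28.9084        28.9084
  2        31.25        26.7423        53.4846
  3       531.25       420.5541     1,261.6623
  Σ                    476.2048     1,344.0553
Price P = Σ PV = 476.2048.
Macaulay duration = Σ(t·PV) / P = 1,344.0553 / 476.2048 = 2.82243 years.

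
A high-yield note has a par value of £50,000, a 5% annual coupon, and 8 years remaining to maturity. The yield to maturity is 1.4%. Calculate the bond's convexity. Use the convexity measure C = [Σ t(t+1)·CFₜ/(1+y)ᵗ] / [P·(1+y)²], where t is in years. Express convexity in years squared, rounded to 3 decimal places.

With y = 0.014:
  t   CF        PV=CF/(1+0.014)^t    t·PV        t(t+1)·PV
  1     2,500.00     2,465.4832     2,465.4832       4,930.9665
  2     2,500.00     2,431.4430     4,862.8861      14,588.6582
  3     2,500.00     2,397.8728     7,193.6184      28,774.4738
  4     2,500.00     2,364.7661     9,459.0644      47,295.3218
  5     2,500.00     2,332.1165    11,660.5823      69,963.4937
  6     2,500.00     2,299.9176    13,799.5057      96,596.5396
  7     2,500.00     2,268.1633    15,877.1433     127,017.1462
  8    52,500.00    46,973.7967   375,790.3732   3,382,113.3591
  Σ                 63,533.5592   441,108.6565   3,771,279.9588
P = 63,533.5592.
Convexity = Σ t(t+1)·PV / [P·(1+y)²] = 3,771,279.9588 / (63,533.5592 × 1.028196) = 57.73108.

57.731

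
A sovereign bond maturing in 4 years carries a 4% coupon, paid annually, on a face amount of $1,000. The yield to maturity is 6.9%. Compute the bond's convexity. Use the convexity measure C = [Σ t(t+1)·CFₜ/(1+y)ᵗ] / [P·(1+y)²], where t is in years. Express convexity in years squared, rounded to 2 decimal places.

With y = 0.069:
  t   CF        PV=CF/(1+0.069)^t    t·PV        t(t+1)·PV
  1        40.00        37.4181        37.4181          74.8363
  2        40.00        35.0029        70.0059         210.0177
  3        40.00        32.7436        98.2309         392.9236
  4     1,040.00       796.3840     3,185.5359      15,927.6797
  Σ                    901.5487     3,391.1909      16,605.4573
P = 901.5487.
Convexity = Σ t(t+1)·PV / [P·(1+y)²] = 16,605.4573 / (901.5487 × 1.142761) = 16.11782.

16.12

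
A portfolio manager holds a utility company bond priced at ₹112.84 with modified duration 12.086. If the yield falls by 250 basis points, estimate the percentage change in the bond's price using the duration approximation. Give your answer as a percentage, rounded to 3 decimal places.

Duration approximation: ΔP/P ≈ -D_mod · Δy = -12.086 × (-0.025) = +0.302150.
As a percentage: +30.2150%.

+30.215%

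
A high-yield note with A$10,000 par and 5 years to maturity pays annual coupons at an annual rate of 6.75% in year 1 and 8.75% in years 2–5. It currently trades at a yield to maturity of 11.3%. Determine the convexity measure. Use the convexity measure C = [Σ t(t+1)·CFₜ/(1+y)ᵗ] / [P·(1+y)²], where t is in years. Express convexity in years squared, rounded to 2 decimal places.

With y = 0.113:
  t   CF        PV=CF/(1+0.113)^t    t·PV        t(t+1)·PV
  1       675.00       606.4690       606.4690       1,212.9380
  2       875.00       706.3464     1,412.6928       4,238.0783
  3       875.00       634.6329     1,903.8986       7,615.5944
  4       875.00       570.2002     2,280.8010      11,404.0048
  5    10,875.00     6,367.2726    31,836.3630     191,018.1782
  Σ                  8,884.9211    38,040.2244     215,488.7937
P = 8,884.9211.
Convexity = Σ t(t+1)·PV / [P·(1+y)²] = 215,488.7937 / (8,884.9211 × 1.238769) = 19.57856.

19.58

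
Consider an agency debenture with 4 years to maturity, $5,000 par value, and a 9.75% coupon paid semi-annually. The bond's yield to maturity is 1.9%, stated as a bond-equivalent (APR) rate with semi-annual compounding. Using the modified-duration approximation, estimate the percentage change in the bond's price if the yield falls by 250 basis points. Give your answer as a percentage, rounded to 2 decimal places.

Periodic yield y = 0.0095. Modified duration first:
  t   CF        PV=CF/(1+0.0095)^t    t·PV
  1       243.75       241.4562       241.4562
  2       243.75       239.1839       478.3678
  3       243.75       236.9331       710.7992
  4       243.75       234.7034       938.8135
  5       243.75       232.4947     1,162.4734
  6       243.75       230.3068     1,381.8406
  7       243.75       228.1394     1,596.9760
  8     5,243.75     4,861.7362    38,893.8898
  Σ                  6,504.9536    45,404.6164
P = 6,504.9536; D_Mac = 6.98001 half-year periods = 3.49000 yrs; D_mod = 3.49000/(1+0.0095) = 3.45716 yrs.
ΔP/P ≈ -D_mod · Δy = -3.45716 × (-0.025) = +0.086429 = +8.6429%.

+8.64%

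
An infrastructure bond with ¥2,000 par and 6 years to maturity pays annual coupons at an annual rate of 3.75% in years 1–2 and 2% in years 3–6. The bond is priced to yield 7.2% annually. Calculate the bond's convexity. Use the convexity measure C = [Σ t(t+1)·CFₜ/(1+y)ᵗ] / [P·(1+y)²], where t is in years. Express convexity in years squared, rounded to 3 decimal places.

With y = 0.072:
  t   CF        PV=CF/(1+0.072)^t    t·PV        t(t+1)·PV
  1        75.00        69.9627        69.9627         139.9254
  2        75.00        65.2637       130.5274         391.5822
  3        40.00        32.4695        97.4085         389.6340
  4        40.00        30.2887       121.1549         605.7743
  5        40.00        28.2544       141.2720         847.6320
  6     2,040.00     1,344.1925     8,065.1548      56,456.0834
  Σ                  1,570.4315     8,625.4802      58,830.6312
P = 1,570.4315.
Convexity = Σ t(t+1)·PV / [P·(1+y)²] = 58,830.6312 / (1,570.4315 × 1.149184) = 32.59830.

32.598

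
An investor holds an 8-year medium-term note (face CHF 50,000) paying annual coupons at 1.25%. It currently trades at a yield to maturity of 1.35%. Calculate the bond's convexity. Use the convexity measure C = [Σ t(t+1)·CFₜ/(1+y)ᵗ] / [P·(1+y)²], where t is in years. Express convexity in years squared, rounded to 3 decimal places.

With y = 0.0135:
  t   CF        PV=CF/(1+0.0135)^t    t·PV        t(t+1)·PV
  1       625.00       616.6749       616.6749       1,233.3498
  2       625.00       608.4607     1,216.9213       3,650.7640
  3       625.00       600.3559     1,801.0676       7,204.2704
  4       625.00       592.3590     2,369.4361      11,847.1804
  5       625.00       584.4687     2,922.3435      17,534.0608
  6       625.00       576.6835     3,460.1008      24,220.7055
  7       625.00       569.0019     3,983.0136      31,864.1086
  8    50,625.00    45,475.2413   363,801.9302   3,274,217.3721
  Σ                 49,623.2458   380,171.4880   3,371,771.8115
P = 49,623.2458.
Convexity = Σ t(t+1)·PV / [P·(1+y)²] = 3,371,771.8115 / (49,623.2458 × 1.027182) = 66.14934.

66.149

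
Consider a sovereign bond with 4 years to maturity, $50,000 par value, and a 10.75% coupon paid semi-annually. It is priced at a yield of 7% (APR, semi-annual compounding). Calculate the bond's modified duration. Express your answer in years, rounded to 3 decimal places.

3.283 years

Periodic yield y = 0.035. First find Macaulay duration:
  t   CF        PV=CF/(1+0.035)^t    t·PV
  1     2,687.50     2,596.6184     2,596.6184
  2     2,687.50     2,508.8100     5,017.6200
  3     2,687.50     2,423.9710     7,271.9131
  4     2,687.50     2,342.0010     9,368.0039
  5     2,687.50     2,262.8029    11,314.0144
  6     2,687.50     2,186.2830    13,117.6979
  7     2,687.50     2,112.3507    14,786.4549
  8    52,687.50    40,011.4964   320,091.9709
  Σ                 56,444.3333   383,564.2936
P = 56,444.3333; Macaulay duration = 383,564.2936 / 56,444.3333 = 6.79544 half-year periods = 3.39772 years.
Modified duration = D_Mac / (1 + y) = 3.39772 / 1.035 = 3.28282 years.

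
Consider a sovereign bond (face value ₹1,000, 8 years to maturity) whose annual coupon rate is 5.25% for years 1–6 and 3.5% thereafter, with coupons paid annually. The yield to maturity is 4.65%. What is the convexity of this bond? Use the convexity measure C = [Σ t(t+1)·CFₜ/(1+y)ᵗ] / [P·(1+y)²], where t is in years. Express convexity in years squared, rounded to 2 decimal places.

With y = 0.0465:
  t   CF        PV=CF/(1+0.0465)^t    t·PV        t(t+1)·PV
  1        52.50        50.1672        50.1672         100.3344
  2        52.50        47.9381        95.8762         287.6286
  3        52.50        45.8080       137.4241         549.6963
  4        52.50        43.7726       175.0904         875.4521
  5        52.50        41.8276       209.1381       1,254.8286
  6        52.50        39.9691       239.8143       1,678.7004
  7        35.00        25.4621       178.2344       1,425.8750
  8     1,035.00       719.4929     5,755.9429      51,803.4859
  Σ                  1,014.4375     6,841.6876      57,976.0013
P = 1,014.4375.
Convexity = Σ t(t+1)·PV / [P·(1+y)²] = 57,976.0013 / (1,014.4375 × 1.095162) = 52.18485.

52.18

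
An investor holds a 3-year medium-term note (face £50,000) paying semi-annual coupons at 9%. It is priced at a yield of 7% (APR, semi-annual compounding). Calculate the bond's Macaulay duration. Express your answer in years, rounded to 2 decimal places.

Periodic yield y = 0.035. Discount each cash flow and weight by its period:
  t   CF        PV=CF/(1+0.035)^t    t·PV
  1     2,250.00     2,173.9130     2,173.9130
  2     2,250.00     2,100.3991     4,200.7982
  3     2,250.00     2,029.3711     6,088.1133
  4     2,250.00     1,960.7450     7,842.9800
  5     2,250.00     1,894.4396     9,472.1981
  6    52,250.00    42,505.4087   255,032.4520
  Σ                 52,664.2765   284,810.4546
Price P = Σ PV = 52,664.2765.
Macaulay duration = Σ(t·PV) / P = 284,810.4546 / 52,664.2765 = 5.40804 half-year periods.
In years: 5.40804 / 2 = 2.70402 years.

2.70 years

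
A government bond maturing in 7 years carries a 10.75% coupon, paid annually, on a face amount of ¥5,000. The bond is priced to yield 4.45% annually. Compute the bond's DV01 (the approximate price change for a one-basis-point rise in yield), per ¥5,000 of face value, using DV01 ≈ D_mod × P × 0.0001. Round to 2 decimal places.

Periodic yield y = 0.0445.
  t   CF        PV=CF/(1+0.0445)^t    t·PV
  1       537.50       514.6003       514.6003
  2       537.50       492.6762       985.3524
  3       537.50       471.6862     1,415.0585
  4       537.50       451.5904     1,806.3616
  5       537.50       432.3508     2,161.7539
  6       537.50       413.9309     2,483.5851
  7     5,537.50     4,082.7673    28,579.3712
  Σ                  6,859.6020    37,946.0830
P = 6,859.6020; D_Mac = 5.53182 yrs; D_mod = 5.29614 yrs.
DV01 ≈ 5.29614 × 6,859.6020 × 0.0001 = 3.632942.

¥3.63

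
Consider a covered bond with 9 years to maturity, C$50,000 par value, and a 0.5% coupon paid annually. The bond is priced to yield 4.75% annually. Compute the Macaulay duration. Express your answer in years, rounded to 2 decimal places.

Periodic yield y = 0.0475. Discount each cash flow and weight by its year:
  t   CF        PV=CF/(1+0.0475)^t    t·PV
  1       250.00       238.6635       238.6635
  2       250.00       227.8410       455.6821
  3       250.00       217.5093       652.5280
  4       250.00       207.6461       830.5846
  5       250.00       198.2302       991.1511
  6       250.00       189.2413     1,135.4475
  7       250.00       180.6599     1,264.6194
  8       250.00       172.4677     1,379.7415
  9    50,250.00    33,094.0395   297,846.3558
  Σ                 34,726.2986   304,794.7735
Price P = Σ PV = 34,726.2986.
Macaulay duration = Σ(t·PV) / P = 304,794.7735 / 34,726.2986 = 8.77706 years.

8.78 years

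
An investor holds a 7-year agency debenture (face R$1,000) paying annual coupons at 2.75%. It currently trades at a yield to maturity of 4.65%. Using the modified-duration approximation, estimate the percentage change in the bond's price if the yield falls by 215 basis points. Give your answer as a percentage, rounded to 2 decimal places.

+13.20%

Periodic yield y = 0.0465. Modified duration first:
  t   CF        PV=CF/(1+0.0465)^t    t·PV
  1        27.50        26.2781        26.2781
  2        27.50        25.1104        50.2209
  3        27.50        23.9947        71.9840
  4        27.50        22.9285        91.7140
  5        27.50        21.9097       109.5485
  6        27.50        20.9362       125.6170
  7     1,027.50       747.4931     5,232.4519
  Σ                    888.6507     5,707.8144
P = 888.6507; D_Mac = 6.42301 yrs; D_mod = 6.42301/(1+0.0465) = 6.13761 yrs.
ΔP/P ≈ -D_mod · Δy = -6.13761 × (-0.0215) = +0.131959 = +13.1959%.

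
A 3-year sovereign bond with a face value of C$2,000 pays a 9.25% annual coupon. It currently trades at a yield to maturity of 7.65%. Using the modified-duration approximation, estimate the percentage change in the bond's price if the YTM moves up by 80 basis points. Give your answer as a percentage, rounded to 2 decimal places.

-2.05%

Periodic yield y = 0.0765. Modified duration first:
  t   CF        PV=CF/(1+0.0765)^t    t·PV
  1       185.00       171.8532       171.8532
  2       185.00       159.6407       319.2814
  3     2,185.00     1,751.4968     5,254.4903
  Σ                  2,082.9907     5,745.6249
P = 2,082.9907; D_Mac = 2.75835 yrs; D_mod = 2.75835/(1+0.0765) = 2.56233 yrs.
ΔP/P ≈ -D_mod · Δy = -2.56233 × (+0.008) = -0.020499 = -2.0499%.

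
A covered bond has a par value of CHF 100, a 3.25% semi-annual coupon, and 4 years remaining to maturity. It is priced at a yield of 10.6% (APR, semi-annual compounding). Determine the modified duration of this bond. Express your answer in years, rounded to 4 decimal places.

Periodic yield y = 0.053. First find Macaulay duration:
  t   CF        PV=CF/(1+0.053)^t    t·PV
  1        1.625         1.5432         1.5432
  2        1.625         1.4655         2.9311
  3        1.625         1.3918         4.1753
  4        1.625         1.3217         5.2869
  5        1.625         1.2552         6.2760
  6        1.625         1.1920         7.1521
  7        1.625         1.1320         7.9242
  8      101.625        67.2316       537.8530
  Σ                     76.5331       573.1417
P = 76.5331; Macaulay duration = 573.1417 / 76.5331 = 7.48881 half-year periods = 3.74440 years.
Modified duration = D_Mac / (1 + y) = 3.74440 / 1.053 = 3.55594 years.

3.5559 years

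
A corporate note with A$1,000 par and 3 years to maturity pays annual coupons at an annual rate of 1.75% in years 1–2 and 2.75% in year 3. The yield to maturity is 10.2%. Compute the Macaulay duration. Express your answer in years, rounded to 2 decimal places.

Periodic yield y = 0.102. Discount each cash flow and weight by its year:
  t   CF        PV=CF/(1+0.102)^t    t·PV
  1        17.50        15.8802        15.8802
  2        17.50        14.4104        28.8207
  3     1,027.50       767.7804     2,303.3413
  Σ                    798.0710     2,348.0423
Price P = Σ PV = 798.0710.
Macaulay duration = Σ(t·PV) / P = 2,348.0423 / 798.0710 = 2.94215 years.

2.94 years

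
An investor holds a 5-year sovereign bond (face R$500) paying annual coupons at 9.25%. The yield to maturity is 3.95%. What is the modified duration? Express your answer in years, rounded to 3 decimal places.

4.143 years

Periodic yield y = 0.0395. First find Macaulay duration:
  t   CF        PV=CF/(1+0.0395)^t    t·PV
  1        46.25        44.4925        44.4925
  2        46.25        42.8019        85.6037
  3        46.25        41.1754       123.5263
  4        46.25        39.6108       158.4433
  5       546.25       450.0585     2,250.2926
  Σ                    618.1392     2,662.3584
P = 618.1392; Macaulay duration = 2,662.3584 / 618.1392 = 4.30705 years.
Modified duration = D_Mac / (1 + y) = 4.30705 / 1.0395 = 4.14339 years.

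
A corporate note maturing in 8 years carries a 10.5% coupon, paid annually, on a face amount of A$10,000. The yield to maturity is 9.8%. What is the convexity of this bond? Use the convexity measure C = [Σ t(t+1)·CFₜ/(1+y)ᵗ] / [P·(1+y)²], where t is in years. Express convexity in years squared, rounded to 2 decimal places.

38.62

With y = 0.098:
  t   CF        PV=CF/(1+0.098)^t    t·PV        t(t+1)·PV
  1     1,050.00       956.2842       956.2842       1,912.5683
  2     1,050.00       870.9327     1,741.8655       5,225.5965
  3     1,050.00       793.1992     2,379.5977       9,518.3906
  4     1,050.00       722.4037     2,889.6146      14,448.0732
  5     1,050.00       657.9268     3,289.6342      19,737.8050
  6     1,050.00       599.2048     3,595.2286      25,166.6001
  7     1,050.00       545.7238     3,820.0668      30,560.5345
  8    11,050.00     5,230.5042    41,844.0338     376,596.3041
  Σ                 10,376.1794    60,516.3253     483,165.8723
P = 10,376.1794.
Convexity = Σ t(t+1)·PV / [P·(1+y)²] = 483,165.8723 / (10,376.1794 × 1.205604) = 38.62372.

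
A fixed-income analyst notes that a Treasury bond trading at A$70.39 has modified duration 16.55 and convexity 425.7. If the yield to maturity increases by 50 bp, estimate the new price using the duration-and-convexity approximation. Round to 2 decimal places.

A$64.94

Duration effect: -D_mod·Δy = -16.55 × (+0.005) = -0.082750
Convexity effect: ½·C·(Δy)² = 0.5 × 425.7 × (0.005)² = +0.00532125
ΔP/P ≈ -0.082750 + 0.00532125 = -0.07742875
New price ≈ 70.39 × (1 - 0.07742875) = 64.9397902875.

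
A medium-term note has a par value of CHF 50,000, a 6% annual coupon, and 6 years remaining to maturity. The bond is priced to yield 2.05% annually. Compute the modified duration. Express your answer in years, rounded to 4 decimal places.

5.1903 years

Periodic yield y = 0.0205. First find Macaulay duration:
  t   CF        PV=CF/(1+0.0205)^t    t·PV
  1     3,000.00     2,939.7354     2,939.7354
  2     3,000.00     2,880.6815     5,761.3629
  3     3,000.00     2,822.8138     8,468.4413
  4     3,000.00     2,766.1085    11,064.4342
  5     3,000.00     2,710.5424    13,552.7121
  6    53,000.00    46,924.3014   281,545.8082
  Σ                 61,044.1830   323,332.4941
P = 61,044.1830; Macaulay duration = 323,332.4941 / 61,044.1830 = 5.29670 years.
Modified duration = D_Mac / (1 + y) = 5.29670 / 1.0205 = 5.19030 years.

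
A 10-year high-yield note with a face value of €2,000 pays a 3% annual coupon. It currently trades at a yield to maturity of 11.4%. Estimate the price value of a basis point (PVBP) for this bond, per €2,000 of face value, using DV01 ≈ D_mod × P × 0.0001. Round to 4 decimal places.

Periodic yield y = 0.114.
  t   CF        PV=CF/(1+0.114)^t    t·PV
  1        60.00        53.8600        53.8600
  2        60.00        48.3483        96.6965
  3        60.00        43.4006       130.2018
  4        60.00        38.9592       155.8370
  5        60.00        34.9724       174.8619
  6        60.00        31.3935       188.3612
  7        60.00        28.1809       197.2663
  8        60.00        25.2970       202.3763
  9        60.00        22.7083       204.3747
  10    2,060.00       699.8667     6,998.6667
  Σ                  1,026.9869     8,402.5024
P = 1,026.9869; D_Mac = 8.18170 yrs; D_mod = 7.34444 yrs.
DV01 ≈ 7.34444 × 1,026.9869 × 0.0001 = 0.754264.

€0.7543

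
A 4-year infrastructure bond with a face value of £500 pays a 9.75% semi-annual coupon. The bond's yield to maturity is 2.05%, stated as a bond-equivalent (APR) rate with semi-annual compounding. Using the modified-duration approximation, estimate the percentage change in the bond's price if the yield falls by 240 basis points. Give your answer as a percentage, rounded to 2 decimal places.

+8.29%

Periodic yield y = 0.01025. Modified duration first:
  t   CF        PV=CF/(1+0.01025)^t    t·PV
  1       24.375        24.1277        24.1277
  2       24.375        23.8829        47.7658
  3       24.375        23.6406        70.9217
  4       24.375        23.4007        93.6029
  5       24.375        23.1633       115.8165
  6       24.375        22.9283       137.5697
  7       24.375        22.6956       158.8695
  8      524.375       483.2937     3,866.3493
  Σ                    647.1328     4,515.0231
P = 647.1328; D_Mac = 6.97697 half-year periods = 3.48848 yrs; D_mod = 3.48848/(1+0.01025) = 3.45309 yrs.
ΔP/P ≈ -D_mod · Δy = -3.45309 × (-0.024) = +0.082874 = +8.2874%.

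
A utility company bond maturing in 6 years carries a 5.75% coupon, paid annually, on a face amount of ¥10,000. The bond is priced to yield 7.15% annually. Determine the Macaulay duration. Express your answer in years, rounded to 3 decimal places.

5.211 years

Periodic yield y = 0.0715. Discount each cash flow and weight by its year:
  t   CF        PV=CF/(1+0.0715)^t    t·PV
  1       575.00       536.6309       536.6309
  2       575.00       500.8221     1,001.6442
  3       575.00       467.4028     1,402.2084
  4       575.00       436.2135     1,744.8542
  5       575.00       407.1055     2,035.5275
  6    10,575.00     6,987.5885    41,925.5312
  Σ                  9,335.7634    48,646.3964
Price P = Σ PV = 9,335.7634.
Macaulay duration = Σ(t·PV) / P = 48,646.3964 / 9,335.7634 = 5.21076 years.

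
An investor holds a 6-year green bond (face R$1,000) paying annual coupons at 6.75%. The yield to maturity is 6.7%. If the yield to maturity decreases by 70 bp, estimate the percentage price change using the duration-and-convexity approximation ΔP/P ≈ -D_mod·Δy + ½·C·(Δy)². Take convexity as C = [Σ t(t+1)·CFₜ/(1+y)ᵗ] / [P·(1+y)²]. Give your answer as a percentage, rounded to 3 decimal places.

+3.438%

With y = 0.067:
  t   CF        PV=CF/(1+0.067)^t    t·PV        t(t+1)·PV
  1        67.50        63.2615        63.2615         126.5230
  2        67.50        59.2891       118.5782         355.7347
  3        67.50        55.5662       166.6985         666.7941
  4        67.50        52.0770       208.3081       1,041.5403
  5        67.50        48.8070       244.0348       1,464.2085
  6     1,067.50       723.4048     4,340.4286      30,383.0003
  Σ                  1,002.4055     5,141.3097      34,037.8009
P = 1,002.4055; D_Mac = 5.12897 yrs; D_mod = 4.80691 yrs; C = 29.82560.
Duration effect: -4.80691 × (-0.007) = +0.033648
Convexity effect: 0.5 × 29.82560 × (-0.007)² = +0.0007307
ΔP/P ≈ +0.033648 + 0.0007307 = +0.034379 = +3.4379%.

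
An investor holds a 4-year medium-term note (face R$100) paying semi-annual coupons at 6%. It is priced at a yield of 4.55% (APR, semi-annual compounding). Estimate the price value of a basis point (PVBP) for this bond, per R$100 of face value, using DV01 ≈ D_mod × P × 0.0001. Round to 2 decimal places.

Periodic yield y = 0.02275.
  t   CF        PV=CF/(1+0.02275)^t    t·PV
  1         3.00         2.9333         2.9333
  2         3.00         2.8680         5.7360
  3         3.00         2.8042         8.4127
  4         3.00         2.7418        10.9674
  5         3.00         2.6809        13.4043
  6         3.00         2.6212        15.7274
  7         3.00         2.5629        17.9404
  8       103.00        86.0362       688.2898
  Σ                    105.2486       763.4112
P = 105.2486; D_Mac = 7.25341 half-year periods = 3.62671 yrs; D_mod = 3.54603 yrs.
DV01 ≈ 3.54603 × 105.2486 × 0.0001 = 0.037321.

R$0.04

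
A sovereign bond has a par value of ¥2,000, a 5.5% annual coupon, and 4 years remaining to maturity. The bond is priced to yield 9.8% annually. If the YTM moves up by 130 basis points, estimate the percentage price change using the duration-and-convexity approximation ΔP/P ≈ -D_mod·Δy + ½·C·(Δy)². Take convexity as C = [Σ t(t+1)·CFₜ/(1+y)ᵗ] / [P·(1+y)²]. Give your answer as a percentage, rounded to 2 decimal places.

-4.22%

With y = 0.098:
  t   CF        PV=CF/(1+0.098)^t    t·PV        t(t+1)·PV
  1       110.00       100.1821       100.1821         200.3643
  2       110.00        91.2406       182.4811         547.4434
  3       110.00        83.0971       249.2912         997.1647
  4     2,110.00     1,451.6874     5,806.7494      29,033.7472
  Σ                  1,726.2071     6,338.7039      30,778.7196
P = 1,726.2071; D_Mac = 3.67204 yrs; D_mod = 3.34430 yrs; C = 14.78948.
Duration effect: -3.34430 × (+0.013) = -0.043476
Convexity effect: 0.5 × 14.78948 × (0.013)² = +0.0012497
ΔP/P ≈ -0.043476 + 0.0012497 = -0.042226 = -4.2226%.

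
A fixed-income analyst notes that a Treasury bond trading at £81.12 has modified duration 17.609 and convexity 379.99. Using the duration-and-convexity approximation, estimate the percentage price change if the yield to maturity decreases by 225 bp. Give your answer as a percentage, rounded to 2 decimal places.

+49.24%

Duration effect: -D_mod·Δy = -17.609 × (-0.0225) = +0.3962025
Convexity effect: ½·C·(Δy)² = 0.5 × 379.99 × (-0.0225)² = +0.09618496875
ΔP/P ≈ +0.3962025 + 0.09618496875 = +0.49238746875
= +49.238746875%.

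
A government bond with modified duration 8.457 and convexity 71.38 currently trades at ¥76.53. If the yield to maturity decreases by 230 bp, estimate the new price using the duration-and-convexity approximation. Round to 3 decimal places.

¥92.861

Duration effect: -D_mod·Δy = -8.457 × (-0.023) = +0.194511
Convexity effect: ½·C·(Δy)² = 0.5 × 71.38 × (-0.023)² = +0.01888001
ΔP/P ≈ +0.194511 + 0.01888001 = +0.21339101
New price ≈ 76.53 × (1 + 0.21339101) = 92.8608139953.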